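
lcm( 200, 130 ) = 2600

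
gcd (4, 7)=1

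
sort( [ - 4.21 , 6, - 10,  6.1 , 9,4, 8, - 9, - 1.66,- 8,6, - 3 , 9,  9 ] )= [ - 10 , - 9, - 8,- 4.21 , - 3, - 1.66,4,6,6, 6.1,8 , 9,9 , 9]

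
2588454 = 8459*306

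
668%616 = 52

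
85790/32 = 42895/16 = 2680.94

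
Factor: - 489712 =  - 2^4 *127^1*241^1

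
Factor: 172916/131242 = 2^1*139^1  *211^( - 1) = 278/211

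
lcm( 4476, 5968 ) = 17904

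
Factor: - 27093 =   -  3^1  *  11^1 * 821^1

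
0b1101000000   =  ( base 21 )1id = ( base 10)832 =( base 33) p7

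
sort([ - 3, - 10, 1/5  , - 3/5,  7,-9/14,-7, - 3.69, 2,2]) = [ - 10, - 7, - 3.69, - 3, - 9/14 , - 3/5,1/5,2,2, 7 ]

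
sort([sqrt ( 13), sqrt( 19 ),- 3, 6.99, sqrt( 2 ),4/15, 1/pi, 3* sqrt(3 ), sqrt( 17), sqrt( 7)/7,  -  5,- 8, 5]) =[ - 8,-5, - 3, 4/15,1/pi, sqrt (7)/7, sqrt(2), sqrt( 13 ), sqrt(17), sqrt( 19 ) , 5, 3*sqrt(3), 6.99] 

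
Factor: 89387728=2^4*5586733^1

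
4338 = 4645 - 307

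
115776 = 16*7236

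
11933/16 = 745+13/16 = 745.81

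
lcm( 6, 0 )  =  0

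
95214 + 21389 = 116603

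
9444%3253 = 2938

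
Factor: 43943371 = 19^1* 2312809^1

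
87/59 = 87/59 = 1.47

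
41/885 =41/885= 0.05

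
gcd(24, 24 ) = 24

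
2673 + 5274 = 7947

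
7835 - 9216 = - 1381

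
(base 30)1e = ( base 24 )1k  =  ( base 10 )44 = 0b101100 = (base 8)54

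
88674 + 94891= 183565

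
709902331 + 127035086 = 836937417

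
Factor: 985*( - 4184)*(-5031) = 2^3 *3^2* 5^1*13^1*43^1 * 197^1*523^1 = 20733958440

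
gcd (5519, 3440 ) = 1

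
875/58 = 15+5/58 = 15.09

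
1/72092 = 1/72092 =0.00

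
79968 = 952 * 84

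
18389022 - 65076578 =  - 46687556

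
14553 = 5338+9215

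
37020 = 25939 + 11081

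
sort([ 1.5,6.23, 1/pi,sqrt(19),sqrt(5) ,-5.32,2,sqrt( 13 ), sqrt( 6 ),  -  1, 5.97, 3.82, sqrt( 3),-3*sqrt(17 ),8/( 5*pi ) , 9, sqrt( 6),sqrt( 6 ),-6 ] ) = [ - 3*sqrt( 17), - 6, - 5.32, - 1 , 1/pi , 8/(5*pi), 1.5,  sqrt(3),2,sqrt( 5),sqrt( 6 ),sqrt( 6),  sqrt(6), sqrt( 13 ),3.82,sqrt( 19) , 5.97,6.23, 9 ] 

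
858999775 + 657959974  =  1516959749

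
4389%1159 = 912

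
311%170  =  141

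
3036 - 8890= - 5854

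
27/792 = 3/88 = 0.03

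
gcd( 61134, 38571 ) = 69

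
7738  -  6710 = 1028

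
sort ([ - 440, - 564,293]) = [ - 564, - 440,293]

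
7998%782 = 178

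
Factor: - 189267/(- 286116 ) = 2^ ( - 2 ) *13^1*23^1*113^( - 1) =299/452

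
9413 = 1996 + 7417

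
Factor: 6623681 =101^1*65581^1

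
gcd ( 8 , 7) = 1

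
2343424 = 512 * 4577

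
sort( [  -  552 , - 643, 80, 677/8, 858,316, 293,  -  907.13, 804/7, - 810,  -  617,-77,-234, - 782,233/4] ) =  [ - 907.13,-810,-782, - 643, - 617,  -  552, - 234,  -  77, 233/4,80,  677/8,804/7,293, 316,858 ]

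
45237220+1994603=47231823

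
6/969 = 2/323 = 0.01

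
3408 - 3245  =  163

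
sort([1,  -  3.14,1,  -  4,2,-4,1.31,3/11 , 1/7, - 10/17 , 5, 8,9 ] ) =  [ - 4, - 4,-3.14, - 10/17,1/7,3/11, 1,1,1.31, 2, 5,8,9] 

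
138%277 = 138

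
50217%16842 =16533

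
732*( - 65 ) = - 47580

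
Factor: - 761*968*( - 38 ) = 2^4 * 11^2 * 19^1*761^1 = 27992624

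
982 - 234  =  748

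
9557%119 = 37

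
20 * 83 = 1660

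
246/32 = 123/16= 7.69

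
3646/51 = 3646/51= 71.49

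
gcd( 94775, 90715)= 5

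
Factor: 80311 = 7^2*11^1*149^1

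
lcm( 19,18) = 342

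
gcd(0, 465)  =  465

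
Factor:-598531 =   -  29^1*20639^1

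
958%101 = 49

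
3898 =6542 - 2644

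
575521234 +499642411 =1075163645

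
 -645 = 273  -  918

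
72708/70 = 36354/35= 1038.69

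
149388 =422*354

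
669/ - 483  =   - 223/161 = -  1.39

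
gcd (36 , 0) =36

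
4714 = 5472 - 758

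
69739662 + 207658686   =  277398348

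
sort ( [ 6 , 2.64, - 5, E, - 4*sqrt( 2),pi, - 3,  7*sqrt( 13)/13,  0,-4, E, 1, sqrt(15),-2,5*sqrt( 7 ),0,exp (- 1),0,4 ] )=[  -  4* sqrt( 2 ), - 5,-4,-3, -2, 0, 0,  0, exp( - 1 ), 1, 7 * sqrt(13)/13, 2.64,E, E, pi , sqrt( 15),4, 6, 5*sqrt (7 )]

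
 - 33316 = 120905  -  154221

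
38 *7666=291308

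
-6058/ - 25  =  242 + 8/25 = 242.32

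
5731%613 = 214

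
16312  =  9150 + 7162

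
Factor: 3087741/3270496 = 2^(-5) * 3^1 * 102203^( - 1)*1029247^1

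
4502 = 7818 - 3316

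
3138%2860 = 278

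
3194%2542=652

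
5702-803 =4899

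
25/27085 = 5/5417 = 0.00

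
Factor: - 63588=-2^2*3^1 * 7^1*757^1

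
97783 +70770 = 168553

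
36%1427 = 36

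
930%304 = 18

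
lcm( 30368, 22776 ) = 91104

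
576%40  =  16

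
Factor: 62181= 3^3*7^2 * 47^1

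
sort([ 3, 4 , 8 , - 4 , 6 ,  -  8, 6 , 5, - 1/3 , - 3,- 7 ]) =[ - 8,- 7, -4 ,  -  3,-1/3,3, 4, 5, 6, 6,  8]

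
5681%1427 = 1400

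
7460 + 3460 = 10920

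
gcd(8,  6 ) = 2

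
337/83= 337/83 = 4.06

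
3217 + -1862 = 1355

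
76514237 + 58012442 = 134526679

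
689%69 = 68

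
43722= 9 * 4858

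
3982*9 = 35838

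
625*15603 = 9751875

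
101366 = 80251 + 21115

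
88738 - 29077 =59661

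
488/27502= 244/13751 = 0.02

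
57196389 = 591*96779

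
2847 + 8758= 11605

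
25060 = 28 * 895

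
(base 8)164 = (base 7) 224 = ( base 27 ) 48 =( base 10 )116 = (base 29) 40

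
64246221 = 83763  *767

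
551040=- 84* ( - 6560)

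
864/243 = 3  +  5/9 = 3.56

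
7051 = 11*641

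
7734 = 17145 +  - 9411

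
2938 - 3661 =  - 723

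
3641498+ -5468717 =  - 1827219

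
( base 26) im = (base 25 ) jf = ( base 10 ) 490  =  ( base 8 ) 752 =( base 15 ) 22A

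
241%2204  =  241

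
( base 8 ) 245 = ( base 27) 63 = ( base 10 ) 165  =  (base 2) 10100101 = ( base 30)5f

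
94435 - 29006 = 65429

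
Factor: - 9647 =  -11^1*877^1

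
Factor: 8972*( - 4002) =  - 35905944 = - 2^3*3^1*23^1*29^1*2243^1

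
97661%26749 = 17414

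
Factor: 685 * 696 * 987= 2^3 * 3^2*5^1  *7^1* 29^1*47^1*137^1= 470562120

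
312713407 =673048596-360335189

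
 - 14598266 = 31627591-46225857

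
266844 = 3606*74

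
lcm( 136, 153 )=1224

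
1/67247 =1/67247 =0.00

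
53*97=5141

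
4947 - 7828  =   - 2881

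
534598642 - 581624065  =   - 47025423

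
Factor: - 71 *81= - 3^4*71^1 = - 5751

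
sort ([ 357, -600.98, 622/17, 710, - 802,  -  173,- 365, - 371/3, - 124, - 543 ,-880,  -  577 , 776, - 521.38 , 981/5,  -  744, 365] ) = [ - 880,-802, - 744,-600.98, - 577, - 543,  -  521.38, - 365,  -  173, - 124, - 371/3, 622/17, 981/5,357, 365,710, 776 ] 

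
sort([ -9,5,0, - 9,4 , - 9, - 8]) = [ - 9,-9,  -  9, -8,0 , 4,5]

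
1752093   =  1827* 959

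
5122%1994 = 1134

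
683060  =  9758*70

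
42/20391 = 2/971= 0.00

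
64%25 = 14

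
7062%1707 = 234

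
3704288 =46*80528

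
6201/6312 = 2067/2104  =  0.98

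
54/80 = 27/40  =  0.68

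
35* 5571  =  194985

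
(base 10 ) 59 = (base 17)38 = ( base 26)27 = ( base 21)2H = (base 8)73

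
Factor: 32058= 2^1*3^2*13^1*137^1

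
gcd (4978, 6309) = 1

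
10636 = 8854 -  - 1782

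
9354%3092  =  78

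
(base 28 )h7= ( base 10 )483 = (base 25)J8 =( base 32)F3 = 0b111100011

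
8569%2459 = 1192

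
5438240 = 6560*829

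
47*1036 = 48692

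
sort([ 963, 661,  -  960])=[ - 960,661, 963]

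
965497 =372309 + 593188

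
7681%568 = 297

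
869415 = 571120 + 298295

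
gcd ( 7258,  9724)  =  2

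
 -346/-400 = 173/200 = 0.86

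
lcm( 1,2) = 2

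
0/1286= 0 = 0.00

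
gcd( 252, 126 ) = 126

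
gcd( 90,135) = 45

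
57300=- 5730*( - 10) 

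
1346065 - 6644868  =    -  5298803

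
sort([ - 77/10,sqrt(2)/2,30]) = [ - 77/10, sqrt( 2)/2,30]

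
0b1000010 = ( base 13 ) 51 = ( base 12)56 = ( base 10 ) 66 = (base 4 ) 1002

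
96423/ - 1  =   - 96423/1=-96423.00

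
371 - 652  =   - 281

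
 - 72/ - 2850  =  12/475 = 0.03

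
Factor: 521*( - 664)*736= -2^8*23^1 * 83^1*521^1 = -  254614784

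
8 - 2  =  6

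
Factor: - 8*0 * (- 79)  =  0^1 = 0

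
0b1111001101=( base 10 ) 973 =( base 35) RS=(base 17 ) 364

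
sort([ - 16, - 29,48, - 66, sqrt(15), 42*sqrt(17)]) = [-66, - 29,- 16,sqrt(15 ),48,42*sqrt (17 )]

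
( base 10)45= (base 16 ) 2d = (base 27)1i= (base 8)55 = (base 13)36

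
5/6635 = 1/1327 = 0.00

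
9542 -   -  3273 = 12815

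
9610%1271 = 713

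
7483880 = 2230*3356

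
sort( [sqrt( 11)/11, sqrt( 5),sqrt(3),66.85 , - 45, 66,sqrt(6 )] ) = [ - 45,sqrt ( 11) /11 , sqrt (3 ) , sqrt( 5 ),sqrt( 6 ),66,66.85]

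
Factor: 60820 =2^2 * 5^1*3041^1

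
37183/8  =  37183/8 = 4647.88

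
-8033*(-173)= 1389709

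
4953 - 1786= 3167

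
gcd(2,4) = 2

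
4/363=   4/363=0.01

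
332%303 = 29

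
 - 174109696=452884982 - 626994678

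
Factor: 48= 2^4*3^1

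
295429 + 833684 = 1129113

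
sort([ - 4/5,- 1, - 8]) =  [-8, - 1,-4/5 ] 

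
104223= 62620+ 41603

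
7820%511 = 155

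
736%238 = 22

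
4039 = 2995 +1044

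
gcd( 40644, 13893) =3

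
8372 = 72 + 8300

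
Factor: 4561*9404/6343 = 2^2*2351^1*4561^1*6343^( - 1 ) =42891644/6343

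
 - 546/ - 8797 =546/8797 = 0.06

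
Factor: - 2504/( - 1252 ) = 2^1 = 2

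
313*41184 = 12890592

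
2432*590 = 1434880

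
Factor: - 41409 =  - 3^2*43^1*107^1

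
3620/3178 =1810/1589 = 1.14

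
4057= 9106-5049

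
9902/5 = 1980 + 2/5 = 1980.40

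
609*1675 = 1020075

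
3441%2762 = 679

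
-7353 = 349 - 7702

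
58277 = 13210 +45067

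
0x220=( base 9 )664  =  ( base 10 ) 544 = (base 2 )1000100000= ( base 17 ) 1f0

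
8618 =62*139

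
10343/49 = 211 + 4/49 = 211.08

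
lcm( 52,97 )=5044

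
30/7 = 4  +  2/7 = 4.29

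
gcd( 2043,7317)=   9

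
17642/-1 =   -  17642/1 = -17642.00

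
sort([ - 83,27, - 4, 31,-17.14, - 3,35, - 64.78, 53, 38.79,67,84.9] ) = [-83,-64.78,-17.14, - 4, - 3,27,31,  35,  38.79,53,67,84.9 ]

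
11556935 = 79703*145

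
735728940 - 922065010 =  - 186336070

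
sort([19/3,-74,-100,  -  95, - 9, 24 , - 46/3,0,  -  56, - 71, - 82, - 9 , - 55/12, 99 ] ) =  [ - 100,- 95,  -  82, - 74, - 71, - 56, - 46/3, - 9, - 9, - 55/12, 0,19/3, 24, 99 ] 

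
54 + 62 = 116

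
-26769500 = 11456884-38226384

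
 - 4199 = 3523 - 7722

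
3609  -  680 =2929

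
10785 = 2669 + 8116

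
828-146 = 682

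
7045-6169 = 876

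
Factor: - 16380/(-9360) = 2^( - 2) * 7^1 = 7/4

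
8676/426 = 1446/71 = 20.37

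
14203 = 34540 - 20337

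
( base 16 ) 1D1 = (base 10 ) 465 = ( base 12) 329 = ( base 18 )17F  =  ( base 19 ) 159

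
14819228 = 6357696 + 8461532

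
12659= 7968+4691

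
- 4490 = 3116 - 7606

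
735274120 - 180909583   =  554364537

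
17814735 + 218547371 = 236362106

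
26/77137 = 26/77137 = 0.00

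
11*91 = 1001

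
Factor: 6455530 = 2^1*5^1*367^1*1759^1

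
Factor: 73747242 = 2^1*3^2*4097069^1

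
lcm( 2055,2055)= 2055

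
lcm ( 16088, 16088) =16088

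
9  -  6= 3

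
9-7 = 2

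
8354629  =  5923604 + 2431025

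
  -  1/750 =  - 1/750 = - 0.00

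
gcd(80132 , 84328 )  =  4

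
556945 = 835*667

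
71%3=2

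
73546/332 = 221 + 87/166 = 221.52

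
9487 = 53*179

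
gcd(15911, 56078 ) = 1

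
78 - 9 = 69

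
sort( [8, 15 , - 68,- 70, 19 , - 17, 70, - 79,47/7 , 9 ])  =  [ - 79 , -70, - 68, - 17,47/7, 8  ,  9, 15 , 19, 70] 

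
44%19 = 6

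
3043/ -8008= - 3043/8008=- 0.38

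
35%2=1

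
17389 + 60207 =77596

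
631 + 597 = 1228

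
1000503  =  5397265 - 4396762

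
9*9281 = 83529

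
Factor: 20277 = 3^3*751^1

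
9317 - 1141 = 8176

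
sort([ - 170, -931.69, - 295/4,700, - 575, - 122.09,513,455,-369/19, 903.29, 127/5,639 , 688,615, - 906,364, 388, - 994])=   [ - 994,  -  931.69, - 906, -575, - 170,  -  122.09, - 295/4,-369/19,127/5,364,388, 455, 513, 615,639,688,700,903.29]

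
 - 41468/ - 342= 20734/171 = 121.25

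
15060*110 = 1656600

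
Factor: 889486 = 2^1*13^1*34211^1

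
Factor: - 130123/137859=  -  3^( - 1)*7^1 * 29^1* 641^1 * 45953^( - 1) 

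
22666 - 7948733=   -  7926067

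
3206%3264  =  3206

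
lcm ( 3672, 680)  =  18360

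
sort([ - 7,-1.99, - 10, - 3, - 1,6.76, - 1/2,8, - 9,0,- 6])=[ - 10, - 9, - 7,-6, - 3, -1.99,-1,-1/2,0,6.76, 8 ] 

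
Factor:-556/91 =-2^2*7^( - 1)*13^ ( - 1)*139^1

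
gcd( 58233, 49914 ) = 8319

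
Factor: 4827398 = 2^1*29^1*83231^1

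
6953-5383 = 1570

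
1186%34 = 30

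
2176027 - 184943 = 1991084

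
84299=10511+73788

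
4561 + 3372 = 7933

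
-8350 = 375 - 8725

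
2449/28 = 2449/28 = 87.46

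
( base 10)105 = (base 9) 126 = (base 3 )10220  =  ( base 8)151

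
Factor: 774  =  2^1*3^2*43^1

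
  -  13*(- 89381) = 1161953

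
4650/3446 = 2325/1723 = 1.35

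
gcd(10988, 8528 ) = 164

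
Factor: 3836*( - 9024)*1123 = -38873839872 = -2^8*3^1*7^1*47^1*137^1*1123^1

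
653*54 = 35262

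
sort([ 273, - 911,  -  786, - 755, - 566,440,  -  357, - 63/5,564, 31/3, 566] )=[ - 911, - 786,- 755, - 566, - 357, - 63/5, 31/3,273, 440, 564, 566 ] 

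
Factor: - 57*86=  - 4902 = - 2^1*3^1*19^1*43^1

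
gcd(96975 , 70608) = 3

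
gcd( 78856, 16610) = 2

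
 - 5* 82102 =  - 410510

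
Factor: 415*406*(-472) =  - 79527280= - 2^4*5^1*7^1  *29^1*59^1*83^1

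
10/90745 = 2/18149= 0.00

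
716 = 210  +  506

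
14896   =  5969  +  8927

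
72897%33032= 6833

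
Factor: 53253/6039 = 11^(-1 ) * 97^1 = 97/11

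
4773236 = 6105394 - 1332158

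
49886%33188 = 16698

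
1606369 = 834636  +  771733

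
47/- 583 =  - 1+536/583 = -0.08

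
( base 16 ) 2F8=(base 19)220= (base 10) 760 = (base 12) 534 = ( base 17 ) 2AC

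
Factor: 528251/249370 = 2^( - 1) * 5^( -1 ) * 11^(  -  1)*53^1*2267^(  -  1 ) * 9967^1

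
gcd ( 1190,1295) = 35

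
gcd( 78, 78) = 78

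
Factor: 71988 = 2^2  *3^1 * 7^1*857^1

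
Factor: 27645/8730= 2^( - 1 )*3^( - 1)*19^1 = 19/6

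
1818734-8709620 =-6890886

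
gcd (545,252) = 1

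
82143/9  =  9127 = 9127.00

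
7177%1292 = 717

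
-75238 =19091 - 94329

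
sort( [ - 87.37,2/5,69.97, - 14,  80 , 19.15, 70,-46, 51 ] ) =[  -  87.37,  -  46,-14, 2/5,  19.15 , 51 , 69.97, 70,80]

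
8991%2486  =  1533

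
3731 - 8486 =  - 4755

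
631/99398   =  631/99398 = 0.01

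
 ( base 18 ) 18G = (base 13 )2b3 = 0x1E4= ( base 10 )484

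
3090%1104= 882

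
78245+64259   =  142504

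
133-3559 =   -  3426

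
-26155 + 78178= 52023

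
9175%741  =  283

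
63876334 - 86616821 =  - 22740487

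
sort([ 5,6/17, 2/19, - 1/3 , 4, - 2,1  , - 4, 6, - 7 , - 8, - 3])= [ - 8 ,  -  7, - 4 , - 3, - 2, - 1/3, 2/19, 6/17,1,4,5 , 6]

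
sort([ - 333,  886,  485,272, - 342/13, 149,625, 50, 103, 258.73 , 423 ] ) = [-333, - 342/13, 50 , 103, 149 , 258.73, 272,  423,  485,625,886 ] 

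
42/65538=7/10923 = 0.00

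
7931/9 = 881 + 2/9 = 881.22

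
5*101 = 505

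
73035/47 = 73035/47 = 1553.94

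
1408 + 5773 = 7181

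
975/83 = 975/83 = 11.75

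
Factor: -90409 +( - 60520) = -150929^1 = -150929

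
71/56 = 71/56 = 1.27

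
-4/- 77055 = 4/77055 = 0.00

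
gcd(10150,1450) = 1450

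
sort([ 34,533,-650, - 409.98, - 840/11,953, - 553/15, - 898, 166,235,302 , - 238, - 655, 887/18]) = [ - 898, - 655, - 650, - 409.98, - 238, - 840/11,-553/15 , 34 , 887/18, 166, 235, 302, 533, 953]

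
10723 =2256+8467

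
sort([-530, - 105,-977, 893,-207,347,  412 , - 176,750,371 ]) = [-977, -530, - 207, - 176, - 105 , 347,371,  412,750,893]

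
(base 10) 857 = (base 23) 1E6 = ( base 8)1531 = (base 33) pw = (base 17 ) 2G7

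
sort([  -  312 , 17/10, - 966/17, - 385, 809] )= [  -  385, - 312, - 966/17, 17/10, 809] 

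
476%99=80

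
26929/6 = 26929/6 =4488.17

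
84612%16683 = 1197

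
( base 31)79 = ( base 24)9a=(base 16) e2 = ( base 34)6M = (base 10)226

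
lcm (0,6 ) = 0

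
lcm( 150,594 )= 14850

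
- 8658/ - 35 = 247+13/35= 247.37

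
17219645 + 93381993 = 110601638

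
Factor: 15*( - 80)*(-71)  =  85200 = 2^4*3^1 *5^2*71^1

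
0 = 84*0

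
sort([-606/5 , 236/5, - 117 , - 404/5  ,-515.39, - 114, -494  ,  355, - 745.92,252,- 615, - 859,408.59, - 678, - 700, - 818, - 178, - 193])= [-859,  -  818,-745.92, - 700, - 678,-615, - 515.39, - 494,-193, - 178, - 606/5 , - 117, - 114, - 404/5,236/5 , 252,355,408.59 ]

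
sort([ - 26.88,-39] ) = [ - 39 , - 26.88 ]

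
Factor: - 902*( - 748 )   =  674696 = 2^3*11^2 * 17^1*41^1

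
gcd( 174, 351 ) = 3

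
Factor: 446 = 2^1 * 223^1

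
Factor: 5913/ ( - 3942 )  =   - 3/2 = -  2^( - 1)*3^1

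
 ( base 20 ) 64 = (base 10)124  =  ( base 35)3j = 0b1111100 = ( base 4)1330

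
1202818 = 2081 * 578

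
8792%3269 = 2254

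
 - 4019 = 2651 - 6670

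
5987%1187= 52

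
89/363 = 89/363 = 0.25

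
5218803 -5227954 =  - 9151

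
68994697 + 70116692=139111389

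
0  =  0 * 4991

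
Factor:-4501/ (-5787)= 3^( -2)*7^1   =  7/9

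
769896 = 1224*629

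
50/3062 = 25/1531 = 0.02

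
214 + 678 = 892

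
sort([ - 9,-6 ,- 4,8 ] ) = [ - 9, -6, - 4,8]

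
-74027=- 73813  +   - 214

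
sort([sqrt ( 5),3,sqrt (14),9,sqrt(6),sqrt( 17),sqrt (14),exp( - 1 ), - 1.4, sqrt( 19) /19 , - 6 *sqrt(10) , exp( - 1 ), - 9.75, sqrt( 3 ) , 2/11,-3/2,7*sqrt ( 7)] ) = [ - 6*sqrt (10) ,- 9.75, - 3/2, - 1.4,2/11,  sqrt ( 19)/19,exp( - 1) , exp( - 1 ),sqrt( 3),sqrt( 5 ), sqrt( 6 ),3 , sqrt (14) , sqrt( 14), sqrt( 17), 9,7*sqrt(7) ] 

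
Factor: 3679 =13^1*283^1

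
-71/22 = - 71/22 = - 3.23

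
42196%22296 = 19900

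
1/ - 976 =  - 1 + 975/976 = - 0.00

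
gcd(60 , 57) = 3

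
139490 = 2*69745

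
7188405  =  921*7805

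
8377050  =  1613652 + 6763398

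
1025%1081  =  1025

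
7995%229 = 209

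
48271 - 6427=41844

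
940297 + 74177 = 1014474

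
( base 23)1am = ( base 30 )Q1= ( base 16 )30D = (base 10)781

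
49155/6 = 8192 + 1/2= 8192.50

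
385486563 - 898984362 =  - 513497799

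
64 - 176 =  - 112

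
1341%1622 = 1341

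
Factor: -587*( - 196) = 2^2 * 7^2* 587^1=115052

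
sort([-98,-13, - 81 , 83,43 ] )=[-98, - 81,- 13, 43, 83] 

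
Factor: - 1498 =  - 2^1 * 7^1*107^1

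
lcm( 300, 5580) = 27900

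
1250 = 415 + 835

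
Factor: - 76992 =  - 2^6*3^1*401^1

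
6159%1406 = 535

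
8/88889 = 8/88889 = 0.00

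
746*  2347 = 1750862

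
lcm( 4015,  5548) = 305140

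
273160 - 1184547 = -911387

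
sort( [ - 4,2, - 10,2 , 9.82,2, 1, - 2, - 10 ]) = [ - 10, - 10, - 4, - 2, 1, 2,2,2,9.82]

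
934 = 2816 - 1882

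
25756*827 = 21300212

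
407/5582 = 407/5582 = 0.07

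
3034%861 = 451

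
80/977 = 80/977 = 0.08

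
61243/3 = 61243/3 = 20414.33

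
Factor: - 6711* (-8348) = 56023428  =  2^2*3^1*2087^1*2237^1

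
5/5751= 5/5751 = 0.00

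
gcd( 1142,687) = 1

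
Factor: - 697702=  - 2^1* 348851^1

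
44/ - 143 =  - 4/13 = - 0.31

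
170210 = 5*34042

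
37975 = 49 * 775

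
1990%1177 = 813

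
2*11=22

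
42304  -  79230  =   - 36926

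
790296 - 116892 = 673404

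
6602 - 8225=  - 1623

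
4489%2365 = 2124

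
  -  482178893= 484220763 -966399656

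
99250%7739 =6382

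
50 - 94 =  - 44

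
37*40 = 1480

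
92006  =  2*46003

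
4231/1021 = 4 + 147/1021=4.14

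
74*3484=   257816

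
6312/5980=1+ 83/1495 =1.06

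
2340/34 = 68 + 14/17 = 68.82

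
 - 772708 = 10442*(-74)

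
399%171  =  57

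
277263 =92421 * 3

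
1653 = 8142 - 6489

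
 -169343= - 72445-96898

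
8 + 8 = 16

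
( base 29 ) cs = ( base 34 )b2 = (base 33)bd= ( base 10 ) 376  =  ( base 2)101111000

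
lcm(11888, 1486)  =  11888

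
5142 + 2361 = 7503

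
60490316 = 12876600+47613716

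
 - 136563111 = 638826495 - 775389606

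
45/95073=15/31691 = 0.00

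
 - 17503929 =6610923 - 24114852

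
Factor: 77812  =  2^2*7^2*397^1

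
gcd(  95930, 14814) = 2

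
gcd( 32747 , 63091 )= 1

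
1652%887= 765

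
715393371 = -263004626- -978397997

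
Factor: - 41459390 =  - 2^1*5^1*7^2*211^1 * 401^1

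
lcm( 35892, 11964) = 35892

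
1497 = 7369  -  5872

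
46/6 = 7  +  2/3 = 7.67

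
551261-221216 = 330045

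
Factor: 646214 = 2^1*97^1*3331^1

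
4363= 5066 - 703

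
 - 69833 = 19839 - 89672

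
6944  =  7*992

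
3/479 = 3/479 = 0.01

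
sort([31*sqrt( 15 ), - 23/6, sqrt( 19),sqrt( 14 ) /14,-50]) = [  -  50, - 23/6,  sqrt( 14) /14,sqrt(19 ),31 * sqrt(15)]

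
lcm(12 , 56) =168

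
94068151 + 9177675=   103245826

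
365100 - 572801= -207701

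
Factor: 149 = 149^1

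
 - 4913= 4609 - 9522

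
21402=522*41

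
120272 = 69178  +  51094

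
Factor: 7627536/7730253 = 847504/858917 = 2^4*7^2*23^1*31^(-1 ) * 47^1*103^(-1 )*269^( - 1 ) 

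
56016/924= 4668/77=60.62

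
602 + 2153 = 2755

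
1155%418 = 319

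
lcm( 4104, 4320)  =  82080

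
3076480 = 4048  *760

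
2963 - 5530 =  - 2567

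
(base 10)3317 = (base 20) 85h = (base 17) b82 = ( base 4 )303311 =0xcf5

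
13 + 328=341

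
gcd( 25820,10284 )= 4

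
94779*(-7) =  - 663453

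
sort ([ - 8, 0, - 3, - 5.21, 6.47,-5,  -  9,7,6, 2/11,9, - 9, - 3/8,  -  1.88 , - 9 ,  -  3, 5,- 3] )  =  [ - 9,-9, - 9, - 8 ,  -  5.21, - 5, - 3,  -  3, - 3, - 1.88,-3/8,  0,2/11, 5,6,6.47,7,9] 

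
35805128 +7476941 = 43282069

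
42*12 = 504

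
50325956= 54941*916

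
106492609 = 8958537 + 97534072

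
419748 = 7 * 59964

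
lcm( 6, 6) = 6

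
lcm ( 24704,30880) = 123520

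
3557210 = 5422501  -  1865291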